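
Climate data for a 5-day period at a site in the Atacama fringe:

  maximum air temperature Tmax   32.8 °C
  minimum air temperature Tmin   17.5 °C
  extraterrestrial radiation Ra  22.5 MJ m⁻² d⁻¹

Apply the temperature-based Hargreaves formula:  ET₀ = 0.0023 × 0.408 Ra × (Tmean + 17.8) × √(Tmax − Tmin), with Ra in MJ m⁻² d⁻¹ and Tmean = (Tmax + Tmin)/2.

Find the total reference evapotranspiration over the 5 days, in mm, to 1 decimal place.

Tmean = (32.8 + 17.5)/2 = 25.15 °C
0.408 Ra = 0.408 × 22.5 = 9.1800 mm/d equivalent
ET₀ = 0.0023 × 9.1800 × (25.15 + 17.8) × √15.3 = 0.0023 × 9.1800 × 42.95 × 3.9115 = 3.5471 mm/d
Over 5 days: 3.5471 × 5 = 17.736 mm

17.7 mm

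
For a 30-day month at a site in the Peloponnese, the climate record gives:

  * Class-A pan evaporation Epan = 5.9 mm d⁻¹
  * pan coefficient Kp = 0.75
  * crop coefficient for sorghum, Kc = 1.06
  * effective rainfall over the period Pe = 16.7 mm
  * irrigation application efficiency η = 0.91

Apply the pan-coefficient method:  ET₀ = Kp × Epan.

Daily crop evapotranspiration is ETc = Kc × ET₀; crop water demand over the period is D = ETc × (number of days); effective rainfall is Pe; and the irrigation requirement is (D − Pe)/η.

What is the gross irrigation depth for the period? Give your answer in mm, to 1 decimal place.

ET₀ = 0.75 × 5.9 = 4.4250 mm/d
ETc = Kc × ET₀ = 1.06 × 4.4250 = 4.6905 mm/d
Crop demand D = ETc × 30 d = 4.6905 × 30 = 140.715 mm
D − Pe = 140.715 − 16.7 = 124.015 mm
Gross irrigation = 124.015 / 0.91 = 136.280 mm

136.3 mm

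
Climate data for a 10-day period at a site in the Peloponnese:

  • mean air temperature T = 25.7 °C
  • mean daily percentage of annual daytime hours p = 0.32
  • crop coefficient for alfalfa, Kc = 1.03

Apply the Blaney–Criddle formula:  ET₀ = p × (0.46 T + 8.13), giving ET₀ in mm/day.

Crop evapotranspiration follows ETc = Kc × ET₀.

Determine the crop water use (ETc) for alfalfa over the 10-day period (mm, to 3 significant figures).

65.8 mm

ET₀ = 0.32 × (0.46 × 25.7 + 8.13) = 0.32 × 19.952 = 6.3846 mm/d
ETc = Kc × ET₀ = 1.03 × 6.3846 = 6.5761 mm/d
Over 10 days: 6.5761 × 10 = 65.761 mm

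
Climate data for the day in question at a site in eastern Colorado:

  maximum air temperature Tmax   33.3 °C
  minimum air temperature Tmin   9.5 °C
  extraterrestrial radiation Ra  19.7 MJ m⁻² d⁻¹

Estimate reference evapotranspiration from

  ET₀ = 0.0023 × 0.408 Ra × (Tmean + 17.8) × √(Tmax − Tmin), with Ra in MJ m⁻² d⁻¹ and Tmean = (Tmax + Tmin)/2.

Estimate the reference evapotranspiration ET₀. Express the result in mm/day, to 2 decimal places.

Tmean = (33.3 + 9.5)/2 = 21.40 °C
0.408 Ra = 0.408 × 19.7 = 8.0376 mm/d equivalent
ET₀ = 0.0023 × 8.0376 × (21.40 + 17.8) × √23.8 = 0.0023 × 8.0376 × 39.20 × 4.8785 = 3.5353 mm/d

3.54 mm/day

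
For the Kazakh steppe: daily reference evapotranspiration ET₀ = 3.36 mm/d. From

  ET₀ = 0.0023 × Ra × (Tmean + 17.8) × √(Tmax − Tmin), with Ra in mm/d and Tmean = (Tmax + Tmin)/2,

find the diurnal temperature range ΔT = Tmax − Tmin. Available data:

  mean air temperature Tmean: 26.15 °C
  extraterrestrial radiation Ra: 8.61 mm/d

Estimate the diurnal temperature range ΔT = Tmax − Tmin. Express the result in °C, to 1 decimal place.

14.9 °C

√ΔT = ET₀ / [0.0023 × Ra × (Tmean+17.8)] = 3.36 / (0.0023 × 8.61 × 43.95) = 3.8606
ΔT = 3.8606² = 14.904 °C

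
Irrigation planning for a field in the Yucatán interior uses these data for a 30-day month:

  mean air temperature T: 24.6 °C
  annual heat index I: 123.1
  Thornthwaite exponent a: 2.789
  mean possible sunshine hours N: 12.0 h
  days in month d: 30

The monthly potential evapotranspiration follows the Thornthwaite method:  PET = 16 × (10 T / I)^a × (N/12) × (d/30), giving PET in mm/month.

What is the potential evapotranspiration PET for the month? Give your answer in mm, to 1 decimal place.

10T/I = 10 × 24.6 / 123.1 = 1.9984
(10T/I)^a = 1.9984^2.789 = 6.8961
Uncorrected PET = 16 × 6.8961 = 110.338 mm
Correction = (N/12)(d/30) = (12.0/12)(30/30) = 1.0000
PET = 110.338 × 1.0000 = 110.338 mm/month

110.3 mm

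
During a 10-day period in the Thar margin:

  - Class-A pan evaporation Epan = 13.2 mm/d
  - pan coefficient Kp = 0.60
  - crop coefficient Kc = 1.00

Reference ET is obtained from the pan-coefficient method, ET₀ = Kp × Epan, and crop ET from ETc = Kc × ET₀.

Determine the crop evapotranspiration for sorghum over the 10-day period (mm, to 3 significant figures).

ET₀ = 0.60 × 13.2 = 7.9200 mm/d
ETc = Kc × ET₀ = 1.00 × 7.9200 = 7.9200 mm/d
Over 10 days: 7.9200 × 10 = 79.200 mm

79.2 mm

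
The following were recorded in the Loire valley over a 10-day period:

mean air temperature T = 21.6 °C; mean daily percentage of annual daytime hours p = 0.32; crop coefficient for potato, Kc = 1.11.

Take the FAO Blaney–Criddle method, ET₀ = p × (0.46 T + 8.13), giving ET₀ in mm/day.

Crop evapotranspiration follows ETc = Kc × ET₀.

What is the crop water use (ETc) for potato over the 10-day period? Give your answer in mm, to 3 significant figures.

ET₀ = 0.32 × (0.46 × 21.6 + 8.13) = 0.32 × 18.066 = 5.7811 mm/d
ETc = Kc × ET₀ = 1.11 × 5.7811 = 6.4170 mm/d
Over 10 days: 6.4170 × 10 = 64.170 mm

64.2 mm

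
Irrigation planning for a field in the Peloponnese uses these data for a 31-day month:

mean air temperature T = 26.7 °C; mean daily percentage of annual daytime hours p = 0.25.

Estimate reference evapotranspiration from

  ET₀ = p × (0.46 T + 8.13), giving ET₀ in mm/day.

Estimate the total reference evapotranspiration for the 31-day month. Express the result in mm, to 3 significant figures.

158 mm

ET₀ = 0.25 × (0.46 × 26.7 + 8.13) = 0.25 × 20.412 = 5.1030 mm/d
Monthly total = 5.1030 × 31 = 158.193 mm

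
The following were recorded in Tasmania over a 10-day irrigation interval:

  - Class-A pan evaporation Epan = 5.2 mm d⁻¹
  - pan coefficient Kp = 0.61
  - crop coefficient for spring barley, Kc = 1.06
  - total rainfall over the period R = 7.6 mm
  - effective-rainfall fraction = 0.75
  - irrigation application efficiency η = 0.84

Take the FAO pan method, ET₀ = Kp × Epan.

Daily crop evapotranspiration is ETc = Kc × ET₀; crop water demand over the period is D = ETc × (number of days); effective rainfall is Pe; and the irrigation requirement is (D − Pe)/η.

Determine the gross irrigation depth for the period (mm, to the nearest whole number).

ET₀ = 0.61 × 5.2 = 3.1720 mm/d
ETc = Kc × ET₀ = 1.06 × 3.1720 = 3.3623 mm/d
Crop demand D = ETc × 10 d = 3.3623 × 10 = 33.623 mm
Pe = 0.75 × 7.6 = 5.700 mm
D − Pe = 33.623 − 5.700 = 27.923 mm
Gross irrigation = 27.923 / 0.84 = 33.242 mm

33 mm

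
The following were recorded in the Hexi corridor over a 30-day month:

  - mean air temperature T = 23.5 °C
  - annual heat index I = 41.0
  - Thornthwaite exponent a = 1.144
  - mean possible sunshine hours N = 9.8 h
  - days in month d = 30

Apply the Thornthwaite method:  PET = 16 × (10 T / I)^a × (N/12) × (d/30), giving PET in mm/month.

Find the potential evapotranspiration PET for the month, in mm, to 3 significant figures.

96.3 mm

10T/I = 10 × 23.5 / 41.0 = 5.7317
(10T/I)^a = 5.7317^1.144 = 7.3701
Uncorrected PET = 16 × 7.3701 = 117.922 mm
Correction = (N/12)(d/30) = (9.8/12)(30/30) = 0.8167
PET = 117.922 × 0.8167 = 96.307 mm/month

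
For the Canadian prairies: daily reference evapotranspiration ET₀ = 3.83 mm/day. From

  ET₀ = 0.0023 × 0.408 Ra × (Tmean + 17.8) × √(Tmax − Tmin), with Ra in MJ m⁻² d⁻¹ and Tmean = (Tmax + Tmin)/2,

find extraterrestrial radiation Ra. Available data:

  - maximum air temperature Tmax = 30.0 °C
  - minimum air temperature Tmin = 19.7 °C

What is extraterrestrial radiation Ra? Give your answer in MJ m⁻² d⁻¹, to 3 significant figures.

Tmean = (30.0+19.7)/2 = 24.85 °C; ΔT = 10.3
Ra = ET₀ / [0.0023 × 0.408 × (Tmean+17.8) × √ΔT]
   = 3.83 / (0.0023 × 0.408 × 42.65 × 3.2094) = 29.817 MJ m⁻² d⁻¹

29.8 MJ m⁻² d⁻¹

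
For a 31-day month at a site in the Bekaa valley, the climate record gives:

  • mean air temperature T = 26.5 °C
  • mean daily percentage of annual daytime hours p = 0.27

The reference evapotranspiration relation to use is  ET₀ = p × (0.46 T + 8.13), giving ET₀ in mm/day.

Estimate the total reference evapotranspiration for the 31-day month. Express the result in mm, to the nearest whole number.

ET₀ = 0.27 × (0.46 × 26.5 + 8.13) = 0.27 × 20.320 = 5.4864 mm/d
Monthly total = 5.4864 × 31 = 170.078 mm

170 mm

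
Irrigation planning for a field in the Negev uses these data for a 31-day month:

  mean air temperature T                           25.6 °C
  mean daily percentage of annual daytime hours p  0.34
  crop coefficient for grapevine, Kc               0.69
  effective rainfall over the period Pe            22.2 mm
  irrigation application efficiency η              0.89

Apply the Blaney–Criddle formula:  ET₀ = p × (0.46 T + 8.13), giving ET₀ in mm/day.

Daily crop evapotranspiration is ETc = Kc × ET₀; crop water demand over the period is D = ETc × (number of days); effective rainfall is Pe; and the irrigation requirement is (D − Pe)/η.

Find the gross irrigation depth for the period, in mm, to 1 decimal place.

ET₀ = 0.34 × (0.46 × 25.6 + 8.13) = 0.34 × 19.906 = 6.7680 mm/d
ETc = Kc × ET₀ = 0.69 × 6.7680 = 4.6699 mm/d
Crop demand D = ETc × 31 d = 4.6699 × 31 = 144.767 mm
D − Pe = 144.767 − 22.2 = 122.567 mm
Gross irrigation = 122.567 / 0.89 = 137.716 mm

137.7 mm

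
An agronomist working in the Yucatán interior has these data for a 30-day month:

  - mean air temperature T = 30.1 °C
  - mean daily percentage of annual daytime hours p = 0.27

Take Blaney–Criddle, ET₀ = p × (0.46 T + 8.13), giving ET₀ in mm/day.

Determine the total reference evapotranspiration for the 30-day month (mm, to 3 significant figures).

ET₀ = 0.27 × (0.46 × 30.1 + 8.13) = 0.27 × 21.976 = 5.9335 mm/d
Monthly total = 5.9335 × 30 = 178.005 mm

178 mm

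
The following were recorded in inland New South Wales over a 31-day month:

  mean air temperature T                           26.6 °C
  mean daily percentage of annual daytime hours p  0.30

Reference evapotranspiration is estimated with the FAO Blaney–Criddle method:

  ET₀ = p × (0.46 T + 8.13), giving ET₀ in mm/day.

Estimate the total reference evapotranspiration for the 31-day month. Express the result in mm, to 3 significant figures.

ET₀ = 0.30 × (0.46 × 26.6 + 8.13) = 0.30 × 20.366 = 6.1098 mm/d
Monthly total = 6.1098 × 31 = 189.404 mm

189 mm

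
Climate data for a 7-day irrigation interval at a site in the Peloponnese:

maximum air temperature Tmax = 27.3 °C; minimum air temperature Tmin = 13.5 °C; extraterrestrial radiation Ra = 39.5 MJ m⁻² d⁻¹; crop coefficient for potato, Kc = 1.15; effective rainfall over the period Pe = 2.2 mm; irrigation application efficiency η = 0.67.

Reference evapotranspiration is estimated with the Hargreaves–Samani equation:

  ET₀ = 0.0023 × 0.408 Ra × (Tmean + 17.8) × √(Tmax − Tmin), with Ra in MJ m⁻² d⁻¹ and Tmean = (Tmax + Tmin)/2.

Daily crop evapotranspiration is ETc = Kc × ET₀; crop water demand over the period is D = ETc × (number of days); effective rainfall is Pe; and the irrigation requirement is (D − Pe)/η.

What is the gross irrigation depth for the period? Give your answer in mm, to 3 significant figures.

59.9 mm

Tmean = (27.3 + 13.5)/2 = 20.40 °C
0.408 Ra = 0.408 × 39.5 = 16.1160 mm/d equivalent
ET₀ = 0.0023 × 16.1160 × (20.40 + 17.8) × √13.8 = 0.0023 × 16.1160 × 38.20 × 3.7148 = 5.2600 mm/d
ETc = Kc × ET₀ = 1.15 × 5.2600 = 6.0490 mm/d
Crop demand D = ETc × 7 d = 6.0490 × 7 = 42.343 mm
D − Pe = 42.343 − 2.2 = 40.143 mm
Gross irrigation = 40.143 / 0.67 = 59.915 mm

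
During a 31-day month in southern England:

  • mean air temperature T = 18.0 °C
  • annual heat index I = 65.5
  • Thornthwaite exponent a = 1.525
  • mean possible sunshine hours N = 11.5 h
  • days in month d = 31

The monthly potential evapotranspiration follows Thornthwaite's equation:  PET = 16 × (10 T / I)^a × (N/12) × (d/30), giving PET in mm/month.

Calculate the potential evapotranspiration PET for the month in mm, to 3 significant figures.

74.0 mm

10T/I = 10 × 18.0 / 65.5 = 2.7481
(10T/I)^a = 2.7481^1.525 = 4.6722
Uncorrected PET = 16 × 4.6722 = 74.755 mm
Correction = (N/12)(d/30) = (11.5/12)(31/30) = 0.9903
PET = 74.755 × 0.9903 = 74.030 mm/month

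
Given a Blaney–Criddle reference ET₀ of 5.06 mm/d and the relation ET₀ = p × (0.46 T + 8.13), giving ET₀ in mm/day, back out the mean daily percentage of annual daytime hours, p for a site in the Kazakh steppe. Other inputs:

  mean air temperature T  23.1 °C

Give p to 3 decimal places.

p = ET₀ / (0.46 T + 8.13) = 5.06 / (0.46 × 23.1 + 8.13) = 5.06 / 18.756 = 0.2698

0.270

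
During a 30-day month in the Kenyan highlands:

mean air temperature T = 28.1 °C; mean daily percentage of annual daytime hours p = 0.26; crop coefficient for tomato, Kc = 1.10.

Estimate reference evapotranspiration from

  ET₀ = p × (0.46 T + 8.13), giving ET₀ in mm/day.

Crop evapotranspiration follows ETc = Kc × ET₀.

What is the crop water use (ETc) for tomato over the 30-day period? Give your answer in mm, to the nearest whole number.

ET₀ = 0.26 × (0.46 × 28.1 + 8.13) = 0.26 × 21.056 = 5.4746 mm/d
ETc = Kc × ET₀ = 1.10 × 5.4746 = 6.0221 mm/d
Over 30 days: 6.0221 × 30 = 180.663 mm

181 mm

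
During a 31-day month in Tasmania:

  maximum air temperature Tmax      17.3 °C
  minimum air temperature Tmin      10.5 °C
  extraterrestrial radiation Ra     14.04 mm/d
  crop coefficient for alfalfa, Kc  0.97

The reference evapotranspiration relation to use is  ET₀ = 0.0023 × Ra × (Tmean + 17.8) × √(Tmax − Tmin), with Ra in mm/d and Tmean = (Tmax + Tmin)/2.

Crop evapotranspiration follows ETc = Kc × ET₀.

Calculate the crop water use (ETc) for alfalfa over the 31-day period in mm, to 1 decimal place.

Tmean = (17.3 + 10.5)/2 = 13.90 °C
ET₀ = 0.0023 × 14.04 × (13.90 + 17.8) × √6.8 = 0.0023 × 14.04 × 31.70 × 2.6077 = 2.6694 mm/d
ETc = Kc × ET₀ = 0.97 × 2.6694 = 2.5893 mm/d
Over 31 days: 2.5893 × 31 = 80.268 mm

80.3 mm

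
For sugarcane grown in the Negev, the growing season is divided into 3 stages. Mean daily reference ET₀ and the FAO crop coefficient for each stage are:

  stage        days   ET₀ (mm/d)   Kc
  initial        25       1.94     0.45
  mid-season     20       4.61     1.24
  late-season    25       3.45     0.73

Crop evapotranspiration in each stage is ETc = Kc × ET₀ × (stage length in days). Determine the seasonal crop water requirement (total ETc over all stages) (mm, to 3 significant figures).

initial: 0.45 × 1.94 × 25 = 21.83 mm
mid-season: 1.24 × 4.61 × 20 = 114.33 mm
late-season: 0.73 × 3.45 × 25 = 62.96 mm
Seasonal total = 199.12 mm

199 mm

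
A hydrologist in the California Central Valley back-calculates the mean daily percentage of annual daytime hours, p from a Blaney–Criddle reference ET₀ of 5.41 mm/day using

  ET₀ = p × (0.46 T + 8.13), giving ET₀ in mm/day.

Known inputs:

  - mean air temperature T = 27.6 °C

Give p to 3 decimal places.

0.260

p = ET₀ / (0.46 T + 8.13) = 5.41 / (0.46 × 27.6 + 8.13) = 5.41 / 20.826 = 0.2598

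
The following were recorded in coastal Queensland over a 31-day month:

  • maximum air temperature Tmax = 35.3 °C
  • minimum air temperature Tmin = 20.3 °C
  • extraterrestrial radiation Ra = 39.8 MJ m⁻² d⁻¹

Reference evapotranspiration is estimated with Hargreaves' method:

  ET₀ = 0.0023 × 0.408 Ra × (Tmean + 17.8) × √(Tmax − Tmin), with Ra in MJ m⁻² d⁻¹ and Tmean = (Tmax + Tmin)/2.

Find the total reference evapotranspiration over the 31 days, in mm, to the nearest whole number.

Tmean = (35.3 + 20.3)/2 = 27.80 °C
0.408 Ra = 0.408 × 39.8 = 16.2384 mm/d equivalent
ET₀ = 0.0023 × 16.2384 × (27.80 + 17.8) × √15.0 = 0.0023 × 16.2384 × 45.60 × 3.8730 = 6.5960 mm/d
Over 31 days: 6.5960 × 31 = 204.476 mm

204 mm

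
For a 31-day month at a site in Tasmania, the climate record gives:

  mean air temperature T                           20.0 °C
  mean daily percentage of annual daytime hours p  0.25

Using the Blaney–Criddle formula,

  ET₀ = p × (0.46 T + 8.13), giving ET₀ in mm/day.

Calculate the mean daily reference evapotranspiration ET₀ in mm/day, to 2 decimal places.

ET₀ = 0.25 × (0.46 × 20.0 + 8.13) = 0.25 × 17.330 = 4.3325 mm/d

4.33 mm/day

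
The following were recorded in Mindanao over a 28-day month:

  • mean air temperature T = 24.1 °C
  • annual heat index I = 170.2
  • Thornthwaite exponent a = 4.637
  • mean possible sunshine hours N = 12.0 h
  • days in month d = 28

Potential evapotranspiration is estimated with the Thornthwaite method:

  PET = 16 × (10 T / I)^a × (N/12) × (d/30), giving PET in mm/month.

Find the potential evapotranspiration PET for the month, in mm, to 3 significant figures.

74.9 mm

10T/I = 10 × 24.1 / 170.2 = 1.4160
(10T/I)^a = 1.4160^4.637 = 5.0174
Uncorrected PET = 16 × 5.0174 = 80.278 mm
Correction = (N/12)(d/30) = (12.0/12)(28/30) = 0.9333
PET = 80.278 × 0.9333 = 74.923 mm/month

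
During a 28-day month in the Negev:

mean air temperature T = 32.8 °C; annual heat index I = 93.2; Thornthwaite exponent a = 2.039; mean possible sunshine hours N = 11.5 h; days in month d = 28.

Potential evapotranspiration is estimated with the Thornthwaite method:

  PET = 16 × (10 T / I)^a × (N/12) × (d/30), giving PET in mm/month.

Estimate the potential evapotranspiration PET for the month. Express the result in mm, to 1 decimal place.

10T/I = 10 × 32.8 / 93.2 = 3.5193
(10T/I)^a = 3.5193^2.039 = 13.0084
Uncorrected PET = 16 × 13.0084 = 208.134 mm
Correction = (N/12)(d/30) = (11.5/12)(28/30) = 0.8944
PET = 208.134 × 0.8944 = 186.155 mm/month

186.2 mm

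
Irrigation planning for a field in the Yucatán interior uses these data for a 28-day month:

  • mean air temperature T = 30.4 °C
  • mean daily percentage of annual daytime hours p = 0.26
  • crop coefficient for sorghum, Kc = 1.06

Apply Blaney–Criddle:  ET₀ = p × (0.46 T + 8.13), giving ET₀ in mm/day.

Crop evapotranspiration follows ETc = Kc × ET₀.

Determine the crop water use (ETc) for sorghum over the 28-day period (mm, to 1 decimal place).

170.6 mm

ET₀ = 0.26 × (0.46 × 30.4 + 8.13) = 0.26 × 22.114 = 5.7496 mm/d
ETc = Kc × ET₀ = 1.06 × 5.7496 = 6.0946 mm/d
Over 28 days: 6.0946 × 28 = 170.649 mm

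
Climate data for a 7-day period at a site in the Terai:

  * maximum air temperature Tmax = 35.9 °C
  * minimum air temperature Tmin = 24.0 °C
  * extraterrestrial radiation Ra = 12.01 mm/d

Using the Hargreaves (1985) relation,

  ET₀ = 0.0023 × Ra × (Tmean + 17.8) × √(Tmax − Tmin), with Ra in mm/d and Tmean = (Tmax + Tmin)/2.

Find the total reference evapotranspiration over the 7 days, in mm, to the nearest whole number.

32 mm

Tmean = (35.9 + 24.0)/2 = 29.95 °C
ET₀ = 0.0023 × 12.01 × (29.95 + 17.8) × √11.9 = 0.0023 × 12.01 × 47.75 × 3.4496 = 4.5500 mm/d
Over 7 days: 4.5500 × 7 = 31.850 mm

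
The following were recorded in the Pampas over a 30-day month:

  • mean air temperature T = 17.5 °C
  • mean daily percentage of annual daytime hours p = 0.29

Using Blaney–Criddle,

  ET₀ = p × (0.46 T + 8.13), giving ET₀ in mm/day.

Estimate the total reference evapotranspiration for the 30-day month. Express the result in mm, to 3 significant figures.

ET₀ = 0.29 × (0.46 × 17.5 + 8.13) = 0.29 × 16.180 = 4.6922 mm/d
Monthly total = 4.6922 × 30 = 140.766 mm

141 mm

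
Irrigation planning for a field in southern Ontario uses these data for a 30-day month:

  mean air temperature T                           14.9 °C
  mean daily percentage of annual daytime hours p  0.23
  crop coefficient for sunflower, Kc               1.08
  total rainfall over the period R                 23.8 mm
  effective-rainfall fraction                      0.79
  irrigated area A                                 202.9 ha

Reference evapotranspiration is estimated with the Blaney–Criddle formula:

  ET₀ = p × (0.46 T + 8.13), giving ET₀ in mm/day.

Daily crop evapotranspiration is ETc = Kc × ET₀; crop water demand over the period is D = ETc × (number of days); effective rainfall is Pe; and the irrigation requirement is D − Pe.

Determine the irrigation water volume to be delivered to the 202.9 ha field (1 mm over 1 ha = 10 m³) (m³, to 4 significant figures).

ET₀ = 0.23 × (0.46 × 14.9 + 8.13) = 0.23 × 14.984 = 3.4463 mm/d
ETc = Kc × ET₀ = 1.08 × 3.4463 = 3.7220 mm/d
Crop demand D = ETc × 30 d = 3.7220 × 30 = 111.660 mm
Pe = 0.79 × 23.8 = 18.802 mm
D − Pe = 111.660 − 18.802 = 92.858 mm
Volume = 92.858 mm × 202.9 ha × 10 = 188408.9 m³

188400 m³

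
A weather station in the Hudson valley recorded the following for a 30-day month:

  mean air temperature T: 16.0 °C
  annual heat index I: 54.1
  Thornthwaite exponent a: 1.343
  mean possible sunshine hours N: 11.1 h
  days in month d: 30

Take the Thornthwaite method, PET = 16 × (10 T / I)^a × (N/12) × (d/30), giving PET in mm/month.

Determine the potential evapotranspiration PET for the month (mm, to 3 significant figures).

10T/I = 10 × 16.0 / 54.1 = 2.9575
(10T/I)^a = 2.9575^1.343 = 4.2899
Uncorrected PET = 16 × 4.2899 = 68.638 mm
Correction = (N/12)(d/30) = (11.1/12)(30/30) = 0.9250
PET = 68.638 × 0.9250 = 63.490 mm/month

63.5 mm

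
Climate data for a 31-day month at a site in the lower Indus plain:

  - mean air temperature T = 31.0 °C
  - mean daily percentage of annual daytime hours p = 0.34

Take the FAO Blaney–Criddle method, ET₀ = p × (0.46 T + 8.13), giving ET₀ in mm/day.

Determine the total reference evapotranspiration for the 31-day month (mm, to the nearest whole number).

ET₀ = 0.34 × (0.46 × 31.0 + 8.13) = 0.34 × 22.390 = 7.6126 mm/d
Monthly total = 7.6126 × 31 = 235.991 mm

236 mm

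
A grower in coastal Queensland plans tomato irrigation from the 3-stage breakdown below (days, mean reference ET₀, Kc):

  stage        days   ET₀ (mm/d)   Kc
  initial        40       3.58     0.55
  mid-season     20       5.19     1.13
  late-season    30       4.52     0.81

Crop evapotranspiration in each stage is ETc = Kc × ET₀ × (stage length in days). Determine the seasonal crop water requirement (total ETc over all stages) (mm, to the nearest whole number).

initial: 0.55 × 3.58 × 40 = 78.76 mm
mid-season: 1.13 × 5.19 × 20 = 117.29 mm
late-season: 0.81 × 4.52 × 30 = 109.84 mm
Seasonal total = 305.89 mm

306 mm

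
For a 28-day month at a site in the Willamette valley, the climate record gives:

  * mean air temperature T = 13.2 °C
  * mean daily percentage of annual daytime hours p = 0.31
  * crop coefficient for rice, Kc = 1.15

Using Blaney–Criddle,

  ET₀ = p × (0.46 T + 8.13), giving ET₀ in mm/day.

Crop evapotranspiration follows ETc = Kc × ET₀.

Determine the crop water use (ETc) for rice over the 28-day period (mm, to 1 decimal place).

ET₀ = 0.31 × (0.46 × 13.2 + 8.13) = 0.31 × 14.202 = 4.4026 mm/d
ETc = Kc × ET₀ = 1.15 × 4.4026 = 5.0630 mm/d
Over 28 days: 5.0630 × 28 = 141.764 mm

141.8 mm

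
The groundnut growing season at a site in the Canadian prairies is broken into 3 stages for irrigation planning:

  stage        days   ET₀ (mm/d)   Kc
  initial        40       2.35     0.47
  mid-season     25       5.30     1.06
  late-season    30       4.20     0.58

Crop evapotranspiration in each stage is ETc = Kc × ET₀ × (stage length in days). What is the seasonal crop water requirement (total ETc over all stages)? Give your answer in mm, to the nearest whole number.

initial: 0.47 × 2.35 × 40 = 44.18 mm
mid-season: 1.06 × 5.30 × 25 = 140.45 mm
late-season: 0.58 × 4.20 × 30 = 73.08 mm
Seasonal total = 257.71 mm

258 mm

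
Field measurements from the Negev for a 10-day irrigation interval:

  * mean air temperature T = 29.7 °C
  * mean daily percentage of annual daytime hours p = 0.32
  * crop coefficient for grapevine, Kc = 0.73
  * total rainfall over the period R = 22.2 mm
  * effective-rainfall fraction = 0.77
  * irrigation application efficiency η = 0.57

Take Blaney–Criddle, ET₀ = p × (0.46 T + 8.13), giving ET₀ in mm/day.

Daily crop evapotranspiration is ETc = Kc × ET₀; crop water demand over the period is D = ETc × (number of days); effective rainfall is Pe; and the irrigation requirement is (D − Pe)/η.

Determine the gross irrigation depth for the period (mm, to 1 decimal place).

59.3 mm

ET₀ = 0.32 × (0.46 × 29.7 + 8.13) = 0.32 × 21.792 = 6.9734 mm/d
ETc = Kc × ET₀ = 0.73 × 6.9734 = 5.0906 mm/d
Crop demand D = ETc × 10 d = 5.0906 × 10 = 50.906 mm
Pe = 0.77 × 22.2 = 17.094 mm
D − Pe = 50.906 − 17.094 = 33.812 mm
Gross irrigation = 33.812 / 0.57 = 59.319 mm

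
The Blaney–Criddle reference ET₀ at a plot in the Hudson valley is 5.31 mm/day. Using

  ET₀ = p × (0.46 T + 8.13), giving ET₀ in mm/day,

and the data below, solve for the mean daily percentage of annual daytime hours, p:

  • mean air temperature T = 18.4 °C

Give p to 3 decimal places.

p = ET₀ / (0.46 T + 8.13) = 5.31 / (0.46 × 18.4 + 8.13) = 5.31 / 16.594 = 0.3200

0.320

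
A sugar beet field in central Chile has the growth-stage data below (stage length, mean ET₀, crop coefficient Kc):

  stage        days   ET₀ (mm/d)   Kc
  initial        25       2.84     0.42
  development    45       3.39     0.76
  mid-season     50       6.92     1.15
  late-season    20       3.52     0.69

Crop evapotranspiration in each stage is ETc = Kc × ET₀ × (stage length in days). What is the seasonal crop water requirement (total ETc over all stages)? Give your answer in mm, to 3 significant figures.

initial: 0.42 × 2.84 × 25 = 29.82 mm
development: 0.76 × 3.39 × 45 = 115.94 mm
mid-season: 1.15 × 6.92 × 50 = 397.90 mm
late-season: 0.69 × 3.52 × 20 = 48.58 mm
Seasonal total = 592.24 mm

592 mm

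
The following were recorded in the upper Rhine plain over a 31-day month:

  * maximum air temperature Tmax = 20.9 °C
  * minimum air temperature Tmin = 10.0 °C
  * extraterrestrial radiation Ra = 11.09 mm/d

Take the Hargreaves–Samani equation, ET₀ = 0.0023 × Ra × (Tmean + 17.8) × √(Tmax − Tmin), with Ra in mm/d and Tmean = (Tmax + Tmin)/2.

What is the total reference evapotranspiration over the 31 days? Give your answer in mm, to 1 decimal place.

86.8 mm

Tmean = (20.9 + 10.0)/2 = 15.45 °C
ET₀ = 0.0023 × 11.09 × (15.45 + 17.8) × √10.9 = 0.0023 × 11.09 × 33.25 × 3.3015 = 2.8000 mm/d
Over 31 days: 2.8000 × 31 = 86.800 mm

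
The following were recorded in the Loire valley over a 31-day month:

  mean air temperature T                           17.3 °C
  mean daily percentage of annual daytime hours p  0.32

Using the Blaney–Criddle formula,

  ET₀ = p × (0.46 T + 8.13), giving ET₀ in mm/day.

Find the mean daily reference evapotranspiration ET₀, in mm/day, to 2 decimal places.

5.15 mm/day

ET₀ = 0.32 × (0.46 × 17.3 + 8.13) = 0.32 × 16.088 = 5.1482 mm/d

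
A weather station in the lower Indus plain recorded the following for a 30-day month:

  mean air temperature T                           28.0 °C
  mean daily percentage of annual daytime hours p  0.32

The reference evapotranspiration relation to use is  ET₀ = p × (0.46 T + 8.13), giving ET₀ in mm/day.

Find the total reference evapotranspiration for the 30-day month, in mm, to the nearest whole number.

202 mm

ET₀ = 0.32 × (0.46 × 28.0 + 8.13) = 0.32 × 21.010 = 6.7232 mm/d
Monthly total = 6.7232 × 30 = 201.696 mm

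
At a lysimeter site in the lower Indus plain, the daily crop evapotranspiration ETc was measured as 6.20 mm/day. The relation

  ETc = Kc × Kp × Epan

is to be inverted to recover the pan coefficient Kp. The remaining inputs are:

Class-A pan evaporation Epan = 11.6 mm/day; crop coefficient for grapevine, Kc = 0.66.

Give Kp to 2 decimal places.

ETc = Kc × Kp × Epan  ⇒  Kp = ETc / (Kc × Epan)
Kp = 6.20 / (0.66 × 11.6) = 6.20 / 7.656 = 0.8098

0.81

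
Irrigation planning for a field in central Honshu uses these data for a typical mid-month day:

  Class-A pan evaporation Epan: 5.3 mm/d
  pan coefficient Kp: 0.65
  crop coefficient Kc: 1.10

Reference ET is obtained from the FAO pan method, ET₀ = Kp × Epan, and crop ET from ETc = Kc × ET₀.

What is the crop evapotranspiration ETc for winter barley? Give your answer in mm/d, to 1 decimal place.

ET₀ = 0.65 × 5.3 = 3.4450 mm/d
ETc = Kc × ET₀ = 1.10 × 3.4450 = 3.7895 mm/d

3.8 mm/d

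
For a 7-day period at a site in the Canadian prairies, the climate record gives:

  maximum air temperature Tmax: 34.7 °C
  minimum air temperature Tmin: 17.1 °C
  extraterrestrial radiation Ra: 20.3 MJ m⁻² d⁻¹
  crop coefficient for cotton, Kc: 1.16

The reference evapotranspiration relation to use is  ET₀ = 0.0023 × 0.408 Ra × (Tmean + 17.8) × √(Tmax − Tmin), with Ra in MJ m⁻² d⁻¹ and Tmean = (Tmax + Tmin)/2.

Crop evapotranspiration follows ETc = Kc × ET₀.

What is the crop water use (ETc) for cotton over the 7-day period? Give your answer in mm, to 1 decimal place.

Tmean = (34.7 + 17.1)/2 = 25.90 °C
0.408 Ra = 0.408 × 20.3 = 8.2824 mm/d equivalent
ET₀ = 0.0023 × 8.2824 × (25.90 + 17.8) × √17.6 = 0.0023 × 8.2824 × 43.70 × 4.1952 = 3.4924 mm/d
ETc = Kc × ET₀ = 1.16 × 3.4924 = 4.0512 mm/d
Over 7 days: 4.0512 × 7 = 28.358 mm

28.4 mm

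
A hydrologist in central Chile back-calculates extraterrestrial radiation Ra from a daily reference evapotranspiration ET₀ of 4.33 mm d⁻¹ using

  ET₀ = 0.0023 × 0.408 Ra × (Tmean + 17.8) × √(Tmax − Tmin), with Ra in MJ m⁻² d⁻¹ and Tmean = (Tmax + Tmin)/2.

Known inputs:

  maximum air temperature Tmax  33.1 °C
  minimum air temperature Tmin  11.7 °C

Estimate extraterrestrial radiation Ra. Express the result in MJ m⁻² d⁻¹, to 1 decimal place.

24.8 MJ m⁻² d⁻¹

Tmean = (33.1+11.7)/2 = 22.40 °C; ΔT = 21.4
Ra = ET₀ / [0.0023 × 0.408 × (Tmean+17.8) × √ΔT]
   = 4.33 / (0.0023 × 0.408 × 40.20 × 4.6260) = 24.812 MJ m⁻² d⁻¹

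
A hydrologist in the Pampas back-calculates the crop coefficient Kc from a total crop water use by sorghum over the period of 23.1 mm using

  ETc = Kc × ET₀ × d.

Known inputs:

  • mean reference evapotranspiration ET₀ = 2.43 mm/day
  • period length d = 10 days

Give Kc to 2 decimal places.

ETc = Kc × ET₀ × d  ⇒  Kc = ETc / (ET₀ × d)
Kc = 23.1 / (2.43 × 10) = 23.1 / 24.30 = 0.9506

0.95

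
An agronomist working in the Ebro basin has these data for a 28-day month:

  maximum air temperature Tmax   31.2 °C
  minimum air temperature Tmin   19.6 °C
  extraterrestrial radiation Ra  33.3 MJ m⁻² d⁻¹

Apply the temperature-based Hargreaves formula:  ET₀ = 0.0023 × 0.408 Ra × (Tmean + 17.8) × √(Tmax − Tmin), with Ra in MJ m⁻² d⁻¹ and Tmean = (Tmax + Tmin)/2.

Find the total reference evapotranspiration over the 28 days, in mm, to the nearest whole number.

129 mm

Tmean = (31.2 + 19.6)/2 = 25.40 °C
0.408 Ra = 0.408 × 33.3 = 13.5864 mm/d equivalent
ET₀ = 0.0023 × 13.5864 × (25.40 + 17.8) × √11.6 = 0.0023 × 13.5864 × 43.20 × 3.4059 = 4.5978 mm/d
Over 28 days: 4.5978 × 28 = 128.738 mm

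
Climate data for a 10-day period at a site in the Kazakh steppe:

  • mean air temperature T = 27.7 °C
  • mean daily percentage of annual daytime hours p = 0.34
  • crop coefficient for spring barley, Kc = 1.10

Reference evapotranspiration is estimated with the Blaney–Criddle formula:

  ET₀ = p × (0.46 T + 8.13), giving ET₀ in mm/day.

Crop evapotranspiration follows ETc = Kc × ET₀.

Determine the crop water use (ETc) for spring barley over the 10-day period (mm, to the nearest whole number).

ET₀ = 0.34 × (0.46 × 27.7 + 8.13) = 0.34 × 20.872 = 7.0965 mm/d
ETc = Kc × ET₀ = 1.10 × 7.0965 = 7.8062 mm/d
Over 10 days: 7.8062 × 10 = 78.062 mm

78 mm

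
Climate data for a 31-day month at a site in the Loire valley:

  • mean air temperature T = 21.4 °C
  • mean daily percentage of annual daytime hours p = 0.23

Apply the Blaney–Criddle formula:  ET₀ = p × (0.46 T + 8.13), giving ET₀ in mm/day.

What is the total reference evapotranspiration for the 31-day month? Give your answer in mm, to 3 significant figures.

128 mm

ET₀ = 0.23 × (0.46 × 21.4 + 8.13) = 0.23 × 17.974 = 4.1340 mm/d
Monthly total = 4.1340 × 31 = 128.154 mm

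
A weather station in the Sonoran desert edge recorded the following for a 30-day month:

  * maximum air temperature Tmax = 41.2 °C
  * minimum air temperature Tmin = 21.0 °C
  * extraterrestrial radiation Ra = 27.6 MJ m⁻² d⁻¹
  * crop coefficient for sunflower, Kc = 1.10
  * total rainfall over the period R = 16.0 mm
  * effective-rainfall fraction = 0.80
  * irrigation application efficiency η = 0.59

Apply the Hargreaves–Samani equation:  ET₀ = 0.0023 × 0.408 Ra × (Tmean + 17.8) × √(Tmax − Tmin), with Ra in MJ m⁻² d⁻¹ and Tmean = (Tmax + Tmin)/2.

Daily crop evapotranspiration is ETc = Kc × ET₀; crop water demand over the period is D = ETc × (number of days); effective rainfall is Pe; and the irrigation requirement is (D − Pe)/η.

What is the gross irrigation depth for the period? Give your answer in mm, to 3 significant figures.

297 mm

Tmean = (41.2 + 21.0)/2 = 31.10 °C
0.408 Ra = 0.408 × 27.6 = 11.2608 mm/d equivalent
ET₀ = 0.0023 × 11.2608 × (31.10 + 17.8) × √20.2 = 0.0023 × 11.2608 × 48.90 × 4.4944 = 5.6922 mm/d
ETc = Kc × ET₀ = 1.10 × 5.6922 = 6.2614 mm/d
Crop demand D = ETc × 30 d = 6.2614 × 30 = 187.842 mm
Pe = 0.80 × 16.0 = 12.800 mm
D − Pe = 187.842 − 12.800 = 175.042 mm
Gross irrigation = 175.042 / 0.59 = 296.681 mm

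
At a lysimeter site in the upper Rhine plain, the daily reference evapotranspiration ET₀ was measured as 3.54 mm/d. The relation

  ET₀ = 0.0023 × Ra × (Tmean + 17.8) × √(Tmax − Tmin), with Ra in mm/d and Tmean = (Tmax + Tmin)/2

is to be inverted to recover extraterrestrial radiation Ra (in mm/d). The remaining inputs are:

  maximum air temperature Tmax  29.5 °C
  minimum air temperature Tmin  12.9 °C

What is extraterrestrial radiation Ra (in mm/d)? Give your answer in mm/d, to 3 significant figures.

9.69 mm/d

Tmean = 21.20 °C; √ΔT = 4.0743
Ra = ET₀ / [0.0023 × (Tmean+17.8) × √ΔT] = 3.54 / (0.0023 × 39.00 × 4.0743) = 9.686 mm/d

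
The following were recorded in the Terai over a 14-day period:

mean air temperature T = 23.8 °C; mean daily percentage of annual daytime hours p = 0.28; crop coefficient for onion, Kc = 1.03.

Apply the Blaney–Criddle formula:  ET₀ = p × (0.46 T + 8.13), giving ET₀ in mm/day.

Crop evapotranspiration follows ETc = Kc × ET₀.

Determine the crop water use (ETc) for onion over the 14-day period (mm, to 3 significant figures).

ET₀ = 0.28 × (0.46 × 23.8 + 8.13) = 0.28 × 19.078 = 5.3418 mm/d
ETc = Kc × ET₀ = 1.03 × 5.3418 = 5.5021 mm/d
Over 14 days: 5.5021 × 14 = 77.029 mm

77.0 mm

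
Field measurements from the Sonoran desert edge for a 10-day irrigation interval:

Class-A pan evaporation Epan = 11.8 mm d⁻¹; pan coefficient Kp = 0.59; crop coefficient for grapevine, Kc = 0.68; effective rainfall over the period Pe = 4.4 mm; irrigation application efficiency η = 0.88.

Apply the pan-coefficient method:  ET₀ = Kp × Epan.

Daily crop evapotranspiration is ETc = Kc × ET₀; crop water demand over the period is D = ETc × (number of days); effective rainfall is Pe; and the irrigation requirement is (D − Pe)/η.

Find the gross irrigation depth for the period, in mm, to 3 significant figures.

48.8 mm

ET₀ = 0.59 × 11.8 = 6.9620 mm/d
ETc = Kc × ET₀ = 0.68 × 6.9620 = 4.7342 mm/d
Crop demand D = ETc × 10 d = 4.7342 × 10 = 47.342 mm
D − Pe = 47.342 − 4.4 = 42.942 mm
Gross irrigation = 42.942 / 0.88 = 48.798 mm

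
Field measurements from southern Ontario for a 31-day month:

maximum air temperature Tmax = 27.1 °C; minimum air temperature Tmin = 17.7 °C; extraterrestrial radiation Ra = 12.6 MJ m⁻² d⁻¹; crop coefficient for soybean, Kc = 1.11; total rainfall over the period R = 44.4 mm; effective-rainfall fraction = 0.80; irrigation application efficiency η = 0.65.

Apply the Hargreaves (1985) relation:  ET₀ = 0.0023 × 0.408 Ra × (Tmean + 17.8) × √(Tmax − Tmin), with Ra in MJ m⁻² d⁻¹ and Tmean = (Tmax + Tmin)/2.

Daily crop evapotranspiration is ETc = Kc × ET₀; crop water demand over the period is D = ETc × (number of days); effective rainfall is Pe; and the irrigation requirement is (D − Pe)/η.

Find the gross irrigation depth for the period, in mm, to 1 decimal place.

Tmean = (27.1 + 17.7)/2 = 22.40 °C
0.408 Ra = 0.408 × 12.6 = 5.1408 mm/d equivalent
ET₀ = 0.0023 × 5.1408 × (22.40 + 17.8) × √9.4 = 0.0023 × 5.1408 × 40.20 × 3.0659 = 1.4573 mm/d
ETc = Kc × ET₀ = 1.11 × 1.4573 = 1.6176 mm/d
Crop demand D = ETc × 31 d = 1.6176 × 31 = 50.146 mm
Pe = 0.80 × 44.4 = 35.520 mm
D − Pe = 50.146 − 35.520 = 14.626 mm
Gross irrigation = 14.626 / 0.65 = 22.502 mm

22.5 mm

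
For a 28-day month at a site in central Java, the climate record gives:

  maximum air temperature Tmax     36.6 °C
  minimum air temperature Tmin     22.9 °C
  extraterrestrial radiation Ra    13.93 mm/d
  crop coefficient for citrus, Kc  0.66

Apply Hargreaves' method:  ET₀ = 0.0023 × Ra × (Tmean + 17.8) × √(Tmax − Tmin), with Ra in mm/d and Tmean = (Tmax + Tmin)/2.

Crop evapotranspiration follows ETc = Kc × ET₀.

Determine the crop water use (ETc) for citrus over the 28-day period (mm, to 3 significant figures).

Tmean = (36.6 + 22.9)/2 = 29.75 °C
ET₀ = 0.0023 × 13.93 × (29.75 + 17.8) × √13.7 = 0.0023 × 13.93 × 47.55 × 3.7014 = 5.6389 mm/d
ETc = Kc × ET₀ = 0.66 × 5.6389 = 3.7217 mm/d
Over 28 days: 3.7217 × 28 = 104.208 mm

104 mm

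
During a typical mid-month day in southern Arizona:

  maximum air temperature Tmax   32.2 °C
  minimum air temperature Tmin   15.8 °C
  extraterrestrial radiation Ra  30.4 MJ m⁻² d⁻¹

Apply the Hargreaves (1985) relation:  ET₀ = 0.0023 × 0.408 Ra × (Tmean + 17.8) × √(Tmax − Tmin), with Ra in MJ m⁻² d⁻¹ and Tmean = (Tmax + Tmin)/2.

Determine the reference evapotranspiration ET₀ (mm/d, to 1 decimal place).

Tmean = (32.2 + 15.8)/2 = 24.00 °C
0.408 Ra = 0.408 × 30.4 = 12.4032 mm/d equivalent
ET₀ = 0.0023 × 12.4032 × (24.00 + 17.8) × √16.4 = 0.0023 × 12.4032 × 41.80 × 4.0497 = 4.8290 mm/d

4.8 mm/d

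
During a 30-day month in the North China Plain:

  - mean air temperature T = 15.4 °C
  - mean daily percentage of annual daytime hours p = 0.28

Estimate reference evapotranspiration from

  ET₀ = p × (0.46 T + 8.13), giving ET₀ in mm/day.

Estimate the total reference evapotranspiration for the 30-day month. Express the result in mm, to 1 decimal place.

ET₀ = 0.28 × (0.46 × 15.4 + 8.13) = 0.28 × 15.214 = 4.2599 mm/d
Monthly total = 4.2599 × 30 = 127.797 mm

127.8 mm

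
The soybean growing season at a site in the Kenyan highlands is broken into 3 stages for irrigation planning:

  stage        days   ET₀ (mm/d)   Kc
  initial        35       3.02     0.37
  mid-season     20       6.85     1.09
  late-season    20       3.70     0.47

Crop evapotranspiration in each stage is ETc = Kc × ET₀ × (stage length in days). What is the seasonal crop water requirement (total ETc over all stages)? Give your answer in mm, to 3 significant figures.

223 mm

initial: 0.37 × 3.02 × 35 = 39.11 mm
mid-season: 1.09 × 6.85 × 20 = 149.33 mm
late-season: 0.47 × 3.70 × 20 = 34.78 mm
Seasonal total = 223.22 mm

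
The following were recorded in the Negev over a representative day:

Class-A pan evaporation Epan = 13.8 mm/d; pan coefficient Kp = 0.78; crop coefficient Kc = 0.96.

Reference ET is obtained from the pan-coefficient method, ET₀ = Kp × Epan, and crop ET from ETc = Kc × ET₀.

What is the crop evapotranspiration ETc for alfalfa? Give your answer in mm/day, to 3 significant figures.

ET₀ = 0.78 × 13.8 = 10.7640 mm/d
ETc = Kc × ET₀ = 0.96 × 10.7640 = 10.3334 mm/d

10.3 mm/day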